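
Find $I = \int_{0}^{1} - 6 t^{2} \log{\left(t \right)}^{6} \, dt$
$- \frac{160}{81}$

Consider the simpler parametrised integral
$$J(a) = \int_{0}^{1} - 6 t^{a} \, dt = - \frac{6}{a + 1}.$$

Differentiating under the integral sign brings down a factor of $\ln t$:
$$\frac{dJ}{da} = \int_{0}^{1} - 6 t^{a} \log{\left(t \right)} \, dt = \frac{6}{\left(a + 1\right)^{2}}.$$

Repeating $6$ times in total — each differentiation brings down another $\ln t$ — gives
$$\frac{d^{6}J}{da^{6}} = \int_{0}^{1} - 6 t^{a} \log{\left(t \right)}^{6} \, dt = - \frac{4320}{\left(a + 1\right)^{7}},$$
and the integrand here is exactly the target integrand, so $I = - \frac{4320}{\left(a + 1\right)^{7}}$.

Setting $a = 2$:
$$I = - \frac{160}{81}.$$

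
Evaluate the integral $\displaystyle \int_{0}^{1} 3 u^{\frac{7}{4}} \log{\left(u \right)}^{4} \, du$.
$\frac{73728}{161051}$

Begin with the known integral
$$J(a) = \int_{0}^{1} 3 u^{a} \, du = \frac{3}{a + 1}.$$

Differentiating under the integral sign brings down a factor of $\ln u$:
$$\frac{dJ}{da} = \int_{0}^{1} 3 u^{a} \log{\left(u \right)} \, du = - \frac{3}{\left(a + 1\right)^{2}}.$$

Repeating $4$ times in total — each differentiation brings down another $\ln u$ — gives
$$\frac{d^{4}J}{da^{4}} = \int_{0}^{1} 3 u^{a} \log{\left(u \right)}^{4} \, du = \frac{72}{\left(a + 1\right)^{5}},$$
and the integrand here is exactly the target integrand, so $I = \frac{72}{\left(a + 1\right)^{5}}$.

Setting $a = \frac{7}{4}$:
$$I = \frac{73728}{161051}.$$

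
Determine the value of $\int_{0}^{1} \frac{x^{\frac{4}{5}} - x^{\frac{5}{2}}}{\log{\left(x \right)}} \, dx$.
$- \log{\left(35 \right)} + \log{\left(18 \right)}$

Consider the one-parameter family: let $I(a) = \int_{0}^{1} \frac{x^{\frac{4}{5}} - x^{a}}{\log{\left(x \right)}} \, dx$.

Since $\dfrac{\partial}{\partial a}\,x^{a} = x^{a} \ln x$, the $\ln x$ in the denominator cancels and
$$\frac{dI}{da} = \int_{0}^{1} -1 x^{a} \, dx = -1 \left[\frac{x^{a+1}}{a+1}\right]_0^1 = - \frac{1}{a + 1}.$$

Integrating with respect to $a$ gives $I(a) = - \log{\left(\frac{5 a}{9} + \frac{5}{9} \right)} + C$.

At $a = \frac{4}{5}$ the integrand is identically $0$, so $I(\frac{4}{5}) = 0$. The closed form gives $0$, hence $C = 0$.

Setting $a = \frac{5}{2}$:
$$I = - \log{\left(35 \right)} + \log{\left(18 \right)}.$$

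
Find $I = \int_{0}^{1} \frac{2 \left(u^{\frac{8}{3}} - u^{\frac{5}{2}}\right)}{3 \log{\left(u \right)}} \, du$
$\log{\left(\frac{\sqrt[3]{21} \cdot 22^{\frac{2}{3}}}{21} \right)}$

Introduce a parameter $a$ in the exponent: let $I(a) = \int_{0}^{1} \frac{2 \left(u^{\frac{8}{3}} - u^{a}\right)}{3 \log{\left(u \right)}} \, du$.

Since $\dfrac{\partial}{\partial a}\,u^{a} = u^{a} \ln u$, the $\ln u$ in the denominator cancels and
$$\frac{dI}{da} = \int_{0}^{1} - \frac{2}{3} u^{a} \, du = - \frac{2}{3} \left[\frac{u^{a+1}}{a+1}\right]_0^1 = - \frac{2}{3 a + 3}.$$

Integrating with respect to $a$ gives $I(a) = - \frac{2 \log{\left(a + 1 \right)}}{3} - \frac{2 \log{\left(3 \right)}}{3} + \frac{2 \log{\left(11 \right)}}{3} + C$.

At $a = \frac{8}{3}$ the integrand is identically $0$, so $I(\frac{8}{3}) = 0$. The closed form gives $0$, hence $C = 0$.

Setting $a = \frac{5}{2}$:
$$I = \log{\left(\frac{\sqrt[3]{21} \cdot 22^{\frac{2}{3}}}{21} \right)}.$$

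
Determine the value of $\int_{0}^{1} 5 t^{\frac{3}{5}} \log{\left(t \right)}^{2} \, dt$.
$\frac{625}{256}$

Begin with the known integral
$$J(a) = \int_{0}^{1} 5 t^{a} \, dt = \frac{5}{a + 1}.$$

Differentiating under the integral sign brings down a factor of $\ln t$:
$$\frac{dJ}{da} = \int_{0}^{1} 5 t^{a} \log{\left(t \right)} \, dt = - \frac{5}{\left(a + 1\right)^{2}}.$$

Repeating twice in total — each differentiation brings down another $\ln t$ — gives
$$\frac{d^{2}J}{da^{2}} = \int_{0}^{1} 5 t^{a} \log{\left(t \right)}^{2} \, dt = \frac{10}{\left(a + 1\right)^{3}},$$
and the integrand here is exactly the target integrand, so $I = \frac{10}{\left(a + 1\right)^{3}}$.

Setting $a = \frac{3}{5}$:
$$I = \frac{625}{256}.$$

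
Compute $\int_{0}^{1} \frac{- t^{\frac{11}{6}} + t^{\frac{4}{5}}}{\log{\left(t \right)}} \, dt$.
$\log{\left(\frac{54}{85} \right)}$

Introduce a parameter $a$ in the exponent: let $I(a) = \int_{0}^{1} \frac{- t^{\frac{11}{6}} + t^{a}}{\log{\left(t \right)}} \, dt$.

Since $\dfrac{\partial}{\partial a}\,t^{a} = t^{a} \ln t$, the $\ln t$ in the denominator cancels and
$$\frac{dI}{da} = \int_{0}^{1} t^{a} \, dt = \left[\frac{t^{a+1}}{a+1}\right]_0^1 = \frac{1}{a + 1}.$$

Integrating with respect to $a$ gives $I(a) = \log{\left(\frac{6 a}{17} + \frac{6}{17} \right)} + C$.

At $a = \frac{11}{6}$ the integrand is identically $0$, so $I(\frac{11}{6}) = 0$. The closed form gives $0$, hence $C = 0$.

Setting $a = \frac{4}{5}$:
$$I = \log{\left(\frac{54}{85} \right)}.$$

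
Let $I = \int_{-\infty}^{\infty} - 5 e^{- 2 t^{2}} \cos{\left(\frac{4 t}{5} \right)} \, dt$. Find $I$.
$- \frac{5 \sqrt{2} \sqrt{\pi}}{2 e^{\frac{2}{25}}}$

Define $I(b) = \int_{-\infty}^{\infty} - 5 e^{- 2 t^{2}} \cos{\left(b t \right)} \, dt$.

Differentiating under the integral sign,
$$I'(b) = \int_{-\infty}^{\infty} 5 t e^{- 2 t^{2}} \sin{\left(b t \right)} \, dt.$$

Integrate $\int_{-\infty}^{\infty} t \sin(b t)\, e^{- 2 t^{2}}\, dt$ by parts with $u = \sin(b t)$ and $dv = t\, e^{- 2 t^{2}}\, dt$, giving $v = - \frac{e^{- 2 t^{2}}}{4}$. The boundary term vanishes and
$$\int_{-\infty}^{\infty} t \sin(b t)\, e^{- 2 t^{2}}\, dt = \frac{b}{4} \int_{-\infty}^{\infty} \cos(b t)\, e^{- 2 t^{2}}\, dt,$$
so $I'(b) = - \frac{b}{4}\, I(b)$.

This is a separable first-order ODE; solving with the initial condition $I(0) = \int_{-\infty}^{\infty} - 5 e^{- 2 t^{2}}\,dt = - \frac{5 \sqrt{2} \sqrt{\pi}}{2}$ gives
$$I(b) = - \frac{5 \sqrt{2} \sqrt{\pi} e^{- \frac{b^{2}}{8}}}{2}.$$

Setting $b = \frac{4}{5}$:
$$I = - \frac{5 \sqrt{2} \sqrt{\pi}}{2 e^{\frac{2}{25}}}.$$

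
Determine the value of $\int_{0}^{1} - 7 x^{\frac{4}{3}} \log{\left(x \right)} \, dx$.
$\frac{9}{7}$

Consider the simpler parametrised integral
$$J(a) = \int_{0}^{1} - 7 x^{a} \, dx = - \frac{7}{a + 1}.$$

Differentiating under the integral sign brings down a factor of $\ln x$:
$$\frac{dJ}{da} = \int_{0}^{1} - 7 x^{a} \log{\left(x \right)} \, dx = \frac{7}{\left(a + 1\right)^{2}}.$$

The integral on the left is $I$, so $I = \frac{7}{\left(a + 1\right)^{2}}$.

Setting $a = \frac{4}{3}$:
$$I = \frac{9}{7}.$$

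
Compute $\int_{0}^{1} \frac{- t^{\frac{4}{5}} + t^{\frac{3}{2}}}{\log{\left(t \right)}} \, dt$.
$\log{\left(\frac{25}{18} \right)}$

Introduce a parameter $a$ in the exponent: let $I(a) = \int_{0}^{1} \frac{- t^{\frac{4}{5}} + t^{a}}{\log{\left(t \right)}} \, dt$.

Since $\dfrac{\partial}{\partial a}\,t^{a} = t^{a} \ln t$, the $\ln t$ in the denominator cancels and
$$\frac{dI}{da} = \int_{0}^{1} t^{a} \, dt = \left[\frac{t^{a+1}}{a+1}\right]_0^1 = \frac{1}{a + 1}.$$

Integrating with respect to $a$ gives $I(a) = \log{\left(\frac{5 a}{9} + \frac{5}{9} \right)} + C$.

At $a = \frac{4}{5}$ the integrand is identically $0$, so $I(\frac{4}{5}) = 0$. The closed form gives $0$, hence $C = 0$.

Setting $a = \frac{3}{2}$:
$$I = \log{\left(\frac{25}{18} \right)}.$$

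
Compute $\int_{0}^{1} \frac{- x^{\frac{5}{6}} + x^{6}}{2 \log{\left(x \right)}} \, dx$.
$\log{\left(\frac{\sqrt{462}}{11} \right)}$

Introduce a parameter $a$ in the exponent: let $I(a) = \int_{0}^{1} \frac{x^{6} - x^{a}}{2 \log{\left(x \right)}} \, dx$.

Since $\dfrac{\partial}{\partial a}\,x^{a} = x^{a} \ln x$, the $\ln x$ in the denominator cancels and
$$\frac{dI}{da} = \int_{0}^{1} - \frac{1}{2} x^{a} \, dx = - \frac{1}{2} \left[\frac{x^{a+1}}{a+1}\right]_0^1 = - \frac{1}{2 a + 2}.$$

Integrating with respect to $a$ gives $I(a) = - \frac{\log{\left(a + 1 \right)}}{2} + \frac{\log{\left(7 \right)}}{2} + C$.

At $a = 6$ the integrand is identically $0$, so $I(6) = 0$. The closed form gives $0$, hence $C = 0$.

Setting $a = \frac{5}{6}$:
$$I = \log{\left(\frac{\sqrt{462}}{11} \right)}.$$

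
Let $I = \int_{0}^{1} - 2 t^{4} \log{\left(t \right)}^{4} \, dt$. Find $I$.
$- \frac{48}{3125}$

Consider the simpler parametrised integral
$$J(a) = \int_{0}^{1} - 2 t^{a} \, dt = - \frac{2}{a + 1}.$$

Differentiating under the integral sign brings down a factor of $\ln t$:
$$\frac{dJ}{da} = \int_{0}^{1} - 2 t^{a} \log{\left(t \right)} \, dt = \frac{2}{\left(a + 1\right)^{2}}.$$

Repeating $4$ times in total — each differentiation brings down another $\ln t$ — gives
$$\frac{d^{4}J}{da^{4}} = \int_{0}^{1} - 2 t^{a} \log{\left(t \right)}^{4} \, dt = - \frac{48}{\left(a + 1\right)^{5}},$$
and the integrand here is exactly the target integrand, so $I = - \frac{48}{\left(a + 1\right)^{5}}$.

Setting $a = 4$:
$$I = - \frac{48}{3125}.$$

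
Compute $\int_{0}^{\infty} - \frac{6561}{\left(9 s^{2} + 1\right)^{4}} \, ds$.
$- \frac{10935 \pi}{32}$

Start from the standard arctangent integral
$$J(a) = \int_{0}^{\infty} - \frac{1}{a^{2} + s^{2}} \, ds = - \frac{\pi}{2 a}.$$

Differentiating under the integral sign with respect to $a$,
$$\frac{dJ}{da} = \int_{0}^{\infty} \frac{2 a}{\left(a^{2} + s^{2}\right)^{2}} \, ds = \frac{\pi}{2 a^{2}},$$
so $\int_{0}^{\infty} - \frac{1}{\left(a^{2} + s^{2}\right)^{2}} \, ds = - \frac{\pi}{4 a^{3}}$.

Repeating — each differentiation of $1/(s^2+a^2)^j$ produces $-2ja/(s^2+a^2)^{j+1}$ — and dividing through by $-2ja$ at each step yields, after $3$ differentiations in total,
$$\int_{0}^{\infty} - \frac{1}{\left(a^{2} + s^{2}\right)^{4}} \, ds = - \frac{5 \pi}{32 a^{7}}.$$

Setting $a = \frac{1}{3}$:
$$I = - \frac{10935 \pi}{32}.$$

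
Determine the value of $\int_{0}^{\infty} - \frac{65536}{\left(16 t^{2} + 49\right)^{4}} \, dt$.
$- \frac{2560 \pi}{823543}$

Begin with the known result
$$J(a) = \int_{0}^{\infty} - \frac{1}{a^{2} + t^{2}} \, dt = - \frac{\pi}{2 a}.$$

Differentiating under the integral sign with respect to $a$,
$$\frac{dJ}{da} = \int_{0}^{\infty} \frac{2 a}{\left(a^{2} + t^{2}\right)^{2}} \, dt = \frac{\pi}{2 a^{2}},$$
so $\int_{0}^{\infty} - \frac{1}{\left(a^{2} + t^{2}\right)^{2}} \, dt = - \frac{\pi}{4 a^{3}}$.

Repeating — each differentiation of $1/(t^2+a^2)^j$ produces $-2ja/(t^2+a^2)^{j+1}$ — and dividing through by $-2ja$ at each step yields, after $3$ differentiations in total,
$$\int_{0}^{\infty} - \frac{1}{\left(a^{2} + t^{2}\right)^{4}} \, dt = - \frac{5 \pi}{32 a^{7}}.$$

Setting $a = \frac{7}{4}$:
$$I = - \frac{2560 \pi}{823543}.$$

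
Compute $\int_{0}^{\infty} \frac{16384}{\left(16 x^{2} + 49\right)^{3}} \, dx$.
$\frac{768 \pi}{16807}$

Start from the standard arctangent integral
$$J(a) = \int_{0}^{\infty} \frac{4}{a^{2} + x^{2}} \, dx = \frac{2 \pi}{a}.$$

Differentiating under the integral sign with respect to $a$,
$$\frac{dJ}{da} = \int_{0}^{\infty} - \frac{8 a}{\left(a^{2} + x^{2}\right)^{2}} \, dx = - \frac{2 \pi}{a^{2}},$$
so $\int_{0}^{\infty} \frac{4}{\left(a^{2} + x^{2}\right)^{2}} \, dx = \frac{\pi}{a^{3}}$.

Repeating — each differentiation of $1/(x^2+a^2)^j$ produces $-2ja/(x^2+a^2)^{j+1}$ — and dividing through by $-2ja$ at each step yields, after $2$ differentiations in total,
$$\int_{0}^{\infty} \frac{4}{\left(a^{2} + x^{2}\right)^{3}} \, dx = \frac{3 \pi}{4 a^{5}}.$$

Setting $a = \frac{7}{4}$:
$$I = \frac{768 \pi}{16807}.$$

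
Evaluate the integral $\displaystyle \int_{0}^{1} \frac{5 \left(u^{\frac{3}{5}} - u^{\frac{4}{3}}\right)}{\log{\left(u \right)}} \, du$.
$- \log{\left(\frac{52521875}{7962624} \right)}$

Introduce a parameter $a$ in the exponent: let $I(a) = \int_{0}^{1} \frac{5 \left(u^{\frac{3}{5}} - u^{a}\right)}{\log{\left(u \right)}} \, du$.

Since $\dfrac{\partial}{\partial a}\,u^{a} = u^{a} \ln u$, the $\ln u$ in the denominator cancels and
$$\frac{dI}{da} = \int_{0}^{1} -5 u^{a} \, du = -5 \left[\frac{u^{a+1}}{a+1}\right]_0^1 = - \frac{5}{a + 1}.$$

Integrating with respect to $a$ gives $I(a) = - \log{\left(\frac{3125 \left(a + 1\right)^{5}}{32768} \right)} + C$.

At $a = \frac{3}{5}$ the integrand is identically $0$, so $I(\frac{3}{5}) = 0$. The closed form gives $0$, hence $C = 0$.

Setting $a = \frac{4}{3}$:
$$I = - \log{\left(\frac{52521875}{7962624} \right)}.$$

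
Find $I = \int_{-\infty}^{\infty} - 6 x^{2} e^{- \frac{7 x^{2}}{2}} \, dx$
$- \frac{6 \sqrt{14} \sqrt{\pi}}{49}$

Consider the simpler parametrised integral
$$J(a) = \int_{-\infty}^{\infty} - 6 e^{- a x^{2}} \, dx = - \frac{6 \sqrt{\pi}}{\sqrt{a}}.$$

Differentiating under the integral sign brings down a factor of $(-x^2)$:
$$\frac{dJ}{da} = \int_{-\infty}^{\infty} 6 x^{2} e^{- a x^{2}} \, dx = \frac{3 \sqrt{\pi}}{a^{\frac{3}{2}}}.$$

The integral on the left is $-I$, so $I = - \frac{3 \sqrt{\pi}}{a^{\frac{3}{2}}}$.

Setting $a = \frac{7}{2}$:
$$I = - \frac{6 \sqrt{14} \sqrt{\pi}}{49}.$$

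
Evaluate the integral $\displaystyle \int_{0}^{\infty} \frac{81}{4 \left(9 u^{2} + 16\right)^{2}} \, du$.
$\frac{27 \pi}{1024}$

Start from the standard arctangent integral
$$J(a) = \int_{0}^{\infty} \frac{1}{4 \left(a^{2} + u^{2}\right)} \, du = \frac{\pi}{8 a}.$$

Differentiating under the integral sign with respect to $a$,
$$\frac{dJ}{da} = \int_{0}^{\infty} - \frac{a}{2 \left(a^{2} + u^{2}\right)^{2}} \, du = - \frac{\pi}{8 a^{2}},$$
so $\int_{0}^{\infty} \frac{1}{4 \left(a^{2} + u^{2}\right)^{2}} \, du = \frac{\pi}{16 a^{3}}$.

Setting $a = \frac{4}{3}$:
$$I = \frac{27 \pi}{1024}.$$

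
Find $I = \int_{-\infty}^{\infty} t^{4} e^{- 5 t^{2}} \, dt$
$\frac{3 \sqrt{5} \sqrt{\pi}}{500}$

Start from the elementary integral
$$J(a) = \int_{-\infty}^{\infty} e^{- a t^{2}} \, dt = \frac{\sqrt{\pi}}{\sqrt{a}}.$$

Differentiating under the integral sign brings down a factor of $(-t^2)$:
$$\frac{dJ}{da} = \int_{-\infty}^{\infty} - t^{2} e^{- a t^{2}} \, dt = - \frac{\sqrt{\pi}}{2 a^{\frac{3}{2}}}.$$

Repeating twice in total — each differentiation brings down another $(-t^2)$ — gives
$$\frac{d^{2}J}{da^{2}} = \int_{-\infty}^{\infty} t^{4} e^{- a t^{2}} \, dt = \frac{3 \sqrt{\pi}}{4 a^{\frac{5}{2}}},$$
and the integrand here is exactly the target integrand, so $I = \frac{3 \sqrt{\pi}}{4 a^{\frac{5}{2}}}$.

Setting $a = 5$:
$$I = \frac{3 \sqrt{5} \sqrt{\pi}}{500}.$$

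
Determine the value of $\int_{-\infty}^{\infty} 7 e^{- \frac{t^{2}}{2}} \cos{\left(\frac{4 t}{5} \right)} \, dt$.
$\frac{7 \sqrt{2} \sqrt{\pi}}{e^{\frac{8}{25}}}$

Let $b$ denote the cosine frequency and define $I(b) = \int_{-\infty}^{\infty} 7 e^{- \frac{t^{2}}{2}} \cos{\left(b t \right)} \, dt$.

Differentiating under the integral sign,
$$I'(b) = \int_{-\infty}^{\infty} - 7 t e^{- \frac{t^{2}}{2}} \sin{\left(b t \right)} \, dt.$$

Integrate $\int_{-\infty}^{\infty} t \sin(b t)\, e^{- \frac{t^{2}}{2}}\, dt$ by parts with $u = \sin(b t)$ and $dv = t\, e^{- \frac{t^{2}}{2}}\, dt$, giving $v = - e^{- \frac{t^{2}}{2}}$. The boundary term vanishes and
$$\int_{-\infty}^{\infty} t \sin(b t)\, e^{- \frac{t^{2}}{2}}\, dt = b \int_{-\infty}^{\infty} \cos(b t)\, e^{- \frac{t^{2}}{2}}\, dt,$$
so $I'(b) = - b\, I(b)$.

This is a separable first-order ODE; solving with the initial condition $I(0) = \int_{-\infty}^{\infty} 7 e^{- \frac{t^{2}}{2}}\,dt = 7 \sqrt{2} \sqrt{\pi}$ gives
$$I(b) = 7 \sqrt{2} \sqrt{\pi} e^{- \frac{b^{2}}{2}}.$$

Setting $b = \frac{4}{5}$:
$$I = \frac{7 \sqrt{2} \sqrt{\pi}}{e^{\frac{8}{25}}}.$$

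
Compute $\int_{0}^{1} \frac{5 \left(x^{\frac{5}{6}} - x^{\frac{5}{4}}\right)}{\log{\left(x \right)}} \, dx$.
$- \log{\left(\frac{14348907}{5153632} \right)}$

Consider the one-parameter family: let $I(a) = \int_{0}^{1} \frac{5 \left(x^{\frac{5}{6}} - x^{a}\right)}{\log{\left(x \right)}} \, dx$.

Since $\dfrac{\partial}{\partial a}\,x^{a} = x^{a} \ln x$, the $\ln x$ in the denominator cancels and
$$\frac{dI}{da} = \int_{0}^{1} -5 x^{a} \, dx = -5 \left[\frac{x^{a+1}}{a+1}\right]_0^1 = - \frac{5}{a + 1}.$$

Integrating with respect to $a$ gives $I(a) = - \log{\left(\frac{7776 \left(a + 1\right)^{5}}{161051} \right)} + C$.

At $a = \frac{5}{6}$ the integrand is identically $0$, so $I(\frac{5}{6}) = 0$. The closed form gives $0$, hence $C = 0$.

Setting $a = \frac{5}{4}$:
$$I = - \log{\left(\frac{14348907}{5153632} \right)}.$$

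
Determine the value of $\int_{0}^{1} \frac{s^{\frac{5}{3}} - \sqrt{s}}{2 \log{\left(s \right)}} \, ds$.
$\log{\left(\frac{4}{3} \right)}$

Consider the one-parameter family: let $I(a) = \int_{0}^{1} \frac{- \sqrt{s} + s^{a}}{2 \log{\left(s \right)}} \, ds$.

Since $\dfrac{\partial}{\partial a}\,s^{a} = s^{a} \ln s$, the $\ln s$ in the denominator cancels and
$$\frac{dI}{da} = \int_{0}^{1} \frac{1}{2} s^{a} \, ds = \frac{1}{2} \left[\frac{s^{a+1}}{a+1}\right]_0^1 = \frac{1}{2 \left(a + 1\right)}.$$

Integrating with respect to $a$ gives $I(a) = \log{\left(\frac{\sqrt{6} \sqrt{a + 1}}{3} \right)} + C$.

At $a = \frac{1}{2}$ the integrand is identically $0$, so $I(\frac{1}{2}) = 0$. The closed form gives $0$, hence $C = 0$.

Setting $a = \frac{5}{3}$:
$$I = \log{\left(\frac{4}{3} \right)}.$$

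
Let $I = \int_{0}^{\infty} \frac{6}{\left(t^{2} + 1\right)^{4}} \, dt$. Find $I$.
$\frac{15 \pi}{16}$

Start from the standard arctangent integral
$$J(a) = \int_{0}^{\infty} \frac{6}{a^{2} + t^{2}} \, dt = \frac{3 \pi}{a}.$$

Differentiating under the integral sign with respect to $a$,
$$\frac{dJ}{da} = \int_{0}^{\infty} - \frac{12 a}{\left(a^{2} + t^{2}\right)^{2}} \, dt = - \frac{3 \pi}{a^{2}},$$
so $\int_{0}^{\infty} \frac{6}{\left(a^{2} + t^{2}\right)^{2}} \, dt = \frac{3 \pi}{2 a^{3}}$.

Repeating — each differentiation of $1/(t^2+a^2)^j$ produces $-2ja/(t^2+a^2)^{j+1}$ — and dividing through by $-2ja$ at each step yields, after $3$ differentiations in total,
$$\int_{0}^{\infty} \frac{6}{\left(a^{2} + t^{2}\right)^{4}} \, dt = \frac{15 \pi}{16 a^{7}}.$$

Setting $a = 1$:
$$I = \frac{15 \pi}{16}.$$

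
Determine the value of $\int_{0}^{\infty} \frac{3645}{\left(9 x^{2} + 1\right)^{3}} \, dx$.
$\frac{3645 \pi}{16}$

Recall the elementary integral
$$J(a) = \int_{0}^{\infty} \frac{5}{a^{2} + x^{2}} \, dx = \frac{5 \pi}{2 a}.$$

Differentiating under the integral sign with respect to $a$,
$$\frac{dJ}{da} = \int_{0}^{\infty} - \frac{10 a}{\left(a^{2} + x^{2}\right)^{2}} \, dx = - \frac{5 \pi}{2 a^{2}},$$
so $\int_{0}^{\infty} \frac{5}{\left(a^{2} + x^{2}\right)^{2}} \, dx = \frac{5 \pi}{4 a^{3}}$.

Repeating — each differentiation of $1/(x^2+a^2)^j$ produces $-2ja/(x^2+a^2)^{j+1}$ — and dividing through by $-2ja$ at each step yields, after $2$ differentiations in total,
$$\int_{0}^{\infty} \frac{5}{\left(a^{2} + x^{2}\right)^{3}} \, dx = \frac{15 \pi}{16 a^{5}}.$$

Setting $a = \frac{1}{3}$:
$$I = \frac{3645 \pi}{16}.$$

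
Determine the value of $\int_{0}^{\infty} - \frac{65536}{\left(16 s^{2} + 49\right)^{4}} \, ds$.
$- \frac{2560 \pi}{823543}$

Start from the standard arctangent integral
$$J(a) = \int_{0}^{\infty} - \frac{1}{a^{2} + s^{2}} \, ds = - \frac{\pi}{2 a}.$$

Differentiating under the integral sign with respect to $a$,
$$\frac{dJ}{da} = \int_{0}^{\infty} \frac{2 a}{\left(a^{2} + s^{2}\right)^{2}} \, ds = \frac{\pi}{2 a^{2}},$$
so $\int_{0}^{\infty} - \frac{1}{\left(a^{2} + s^{2}\right)^{2}} \, ds = - \frac{\pi}{4 a^{3}}$.

Repeating — each differentiation of $1/(s^2+a^2)^j$ produces $-2ja/(s^2+a^2)^{j+1}$ — and dividing through by $-2ja$ at each step yields, after $3$ differentiations in total,
$$\int_{0}^{\infty} - \frac{1}{\left(a^{2} + s^{2}\right)^{4}} \, ds = - \frac{5 \pi}{32 a^{7}}.$$

Setting $a = \frac{7}{4}$:
$$I = - \frac{2560 \pi}{823543}.$$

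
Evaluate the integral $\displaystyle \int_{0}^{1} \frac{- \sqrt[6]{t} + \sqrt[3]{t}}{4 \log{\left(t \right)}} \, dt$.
$\log{\left(\frac{14^{\frac{3}{4}}}{7} \right)}$

Replace the exponent $\frac{1}{6}$ by a parameter $a$: let $I(a) = \int_{0}^{1} \frac{\sqrt[3]{t} - t^{a}}{4 \log{\left(t \right)}} \, dt$.

Since $\dfrac{\partial}{\partial a}\,t^{a} = t^{a} \ln t$, the $\ln t$ in the denominator cancels and
$$\frac{dI}{da} = \int_{0}^{1} - \frac{1}{4} t^{a} \, dt = - \frac{1}{4} \left[\frac{t^{a+1}}{a+1}\right]_0^1 = - \frac{1}{4 a + 4}.$$

Integrating with respect to $a$ gives $I(a) = - \frac{\log{\left(a + 1 \right)}}{4} - \frac{\log{\left(3 \right)}}{4} + \frac{\log{\left(2 \right)}}{2} + C$.

At $a = \frac{1}{3}$ the integrand is identically $0$, so $I(\frac{1}{3}) = 0$. The closed form gives $0$, hence $C = 0$.

Setting $a = \frac{1}{6}$:
$$I = \log{\left(\frac{14^{\frac{3}{4}}}{7} \right)}.$$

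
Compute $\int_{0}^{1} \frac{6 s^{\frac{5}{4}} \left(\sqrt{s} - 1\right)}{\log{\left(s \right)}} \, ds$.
$- \log{\left(\frac{531441}{1771561} \right)}$

Consider the one-parameter family: let $I(a) = \int_{0}^{1} \frac{6 \left(s^{\frac{7}{4}} - s^{a}\right)}{\log{\left(s \right)}} \, ds$.

Since $\dfrac{\partial}{\partial a}\,s^{a} = s^{a} \ln s$, the $\ln s$ in the denominator cancels and
$$\frac{dI}{da} = \int_{0}^{1} -6 s^{a} \, ds = -6 \left[\frac{s^{a+1}}{a+1}\right]_0^1 = - \frac{6}{a + 1}.$$

Integrating with respect to $a$ gives $I(a) = - \log{\left(\frac{4096 \left(a + 1\right)^{6}}{1771561} \right)} + C$.

At $a = \frac{7}{4}$ the integrand is identically $0$, so $I(\frac{7}{4}) = 0$. The closed form gives $0$, hence $C = 0$.

Setting $a = \frac{5}{4}$:
$$I = - \log{\left(\frac{531441}{1771561} \right)}.$$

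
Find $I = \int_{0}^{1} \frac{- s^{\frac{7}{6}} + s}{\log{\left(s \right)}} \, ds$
$\log{\left(\frac{12}{13} \right)}$

Replace the exponent $1$ by a parameter $a$: let $I(a) = \int_{0}^{1} \frac{- s^{\frac{7}{6}} + s^{a}}{\log{\left(s \right)}} \, ds$.

Since $\dfrac{\partial}{\partial a}\,s^{a} = s^{a} \ln s$, the $\ln s$ in the denominator cancels and
$$\frac{dI}{da} = \int_{0}^{1} s^{a} \, ds = \left[\frac{s^{a+1}}{a+1}\right]_0^1 = \frac{1}{a + 1}.$$

Integrating with respect to $a$ gives $I(a) = \log{\left(\frac{6 a}{13} + \frac{6}{13} \right)} + C$.

At $a = \frac{7}{6}$ the integrand is identically $0$, so $I(\frac{7}{6}) = 0$. The closed form gives $0$, hence $C = 0$.

Setting $a = 1$:
$$I = \log{\left(\frac{12}{13} \right)}.$$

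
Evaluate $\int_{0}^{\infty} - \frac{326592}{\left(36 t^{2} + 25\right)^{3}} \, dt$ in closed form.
$- \frac{10206 \pi}{3125}$

Begin with the known result
$$J(a) = \int_{0}^{\infty} - \frac{7}{a^{2} + t^{2}} \, dt = - \frac{7 \pi}{2 a}.$$

Differentiating under the integral sign with respect to $a$,
$$\frac{dJ}{da} = \int_{0}^{\infty} \frac{14 a}{\left(a^{2} + t^{2}\right)^{2}} \, dt = \frac{7 \pi}{2 a^{2}},$$
so $\int_{0}^{\infty} - \frac{7}{\left(a^{2} + t^{2}\right)^{2}} \, dt = - \frac{7 \pi}{4 a^{3}}$.

Repeating — each differentiation of $1/(t^2+a^2)^j$ produces $-2ja/(t^2+a^2)^{j+1}$ — and dividing through by $-2ja$ at each step yields, after $2$ differentiations in total,
$$\int_{0}^{\infty} - \frac{7}{\left(a^{2} + t^{2}\right)^{3}} \, dt = - \frac{21 \pi}{16 a^{5}}.$$

Setting $a = \frac{5}{6}$:
$$I = - \frac{10206 \pi}{3125}.$$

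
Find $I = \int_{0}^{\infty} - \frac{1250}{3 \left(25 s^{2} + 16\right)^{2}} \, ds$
$- \frac{125 \pi}{384}$

Recall the elementary integral
$$J(a) = \int_{0}^{\infty} - \frac{2}{3 \left(a^{2} + s^{2}\right)} \, ds = - \frac{\pi}{3 a}.$$

Differentiating under the integral sign with respect to $a$,
$$\frac{dJ}{da} = \int_{0}^{\infty} \frac{4 a}{3 \left(a^{2} + s^{2}\right)^{2}} \, ds = \frac{\pi}{3 a^{2}},$$
so $\int_{0}^{\infty} - \frac{2}{3 \left(a^{2} + s^{2}\right)^{2}} \, ds = - \frac{\pi}{6 a^{3}}$.

Setting $a = \frac{4}{5}$:
$$I = - \frac{125 \pi}{384}.$$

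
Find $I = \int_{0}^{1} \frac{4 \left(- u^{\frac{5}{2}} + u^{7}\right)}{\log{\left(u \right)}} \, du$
$- \log{\left(\frac{2401}{65536} \right)}$

Introduce a parameter $a$ in the exponent: let $I(a) = \int_{0}^{1} \frac{4 \left(u^{7} - u^{a}\right)}{\log{\left(u \right)}} \, du$.

Since $\dfrac{\partial}{\partial a}\,u^{a} = u^{a} \ln u$, the $\ln u$ in the denominator cancels and
$$\frac{dI}{da} = \int_{0}^{1} -4 u^{a} \, du = -4 \left[\frac{u^{a+1}}{a+1}\right]_0^1 = - \frac{4}{a + 1}.$$

Integrating with respect to $a$ gives $I(a) = - \log{\left(\frac{\left(a + 1\right)^{4}}{4096} \right)} + C$.

At $a = 7$ the integrand is identically $0$, so $I(7) = 0$. The closed form gives $0$, hence $C = 0$.

Setting $a = \frac{5}{2}$:
$$I = - \log{\left(\frac{2401}{65536} \right)}.$$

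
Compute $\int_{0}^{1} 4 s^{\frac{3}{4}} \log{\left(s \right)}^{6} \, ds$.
$\frac{47185920}{823543}$

Consider the simpler parametrised integral
$$J(a) = \int_{0}^{1} 4 s^{a} \, ds = \frac{4}{a + 1}.$$

Differentiating under the integral sign brings down a factor of $\ln s$:
$$\frac{dJ}{da} = \int_{0}^{1} 4 s^{a} \log{\left(s \right)} \, ds = - \frac{4}{\left(a + 1\right)^{2}}.$$

Repeating $6$ times in total — each differentiation brings down another $\ln s$ — gives
$$\frac{d^{6}J}{da^{6}} = \int_{0}^{1} 4 s^{a} \log{\left(s \right)}^{6} \, ds = \frac{2880}{\left(a + 1\right)^{7}},$$
and the integrand here is exactly the target integrand, so $I = \frac{2880}{\left(a + 1\right)^{7}}$.

Setting $a = \frac{3}{4}$:
$$I = \frac{47185920}{823543}.$$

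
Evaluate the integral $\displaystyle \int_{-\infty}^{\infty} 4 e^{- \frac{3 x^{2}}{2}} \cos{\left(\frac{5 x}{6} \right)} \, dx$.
$\frac{4 \sqrt{6} \sqrt{\pi}}{3 e^{\frac{25}{216}}}$

Define $I(b) = \int_{-\infty}^{\infty} 4 e^{- \frac{3 x^{2}}{2}} \cos{\left(b x \right)} \, dx$.

Differentiating under the integral sign,
$$I'(b) = \int_{-\infty}^{\infty} - 4 x e^{- \frac{3 x^{2}}{2}} \sin{\left(b x \right)} \, dx.$$

Integrate $\int_{-\infty}^{\infty} x \sin(b x)\, e^{- \frac{3 x^{2}}{2}}\, dx$ by parts with $u = \sin(b x)$ and $dv = x\, e^{- \frac{3 x^{2}}{2}}\, dx$, giving $v = - \frac{e^{- \frac{3 x^{2}}{2}}}{3}$. The boundary term vanishes and
$$\int_{-\infty}^{\infty} x \sin(b x)\, e^{- \frac{3 x^{2}}{2}}\, dx = \frac{b}{3} \int_{-\infty}^{\infty} \cos(b x)\, e^{- \frac{3 x^{2}}{2}}\, dx,$$
so $I'(b) = - \frac{b}{3}\, I(b)$.

This is a separable first-order ODE; solving with the initial condition $I(0) = \int_{-\infty}^{\infty} 4 e^{- \frac{3 x^{2}}{2}}\,dx = \frac{4 \sqrt{6} \sqrt{\pi}}{3}$ gives
$$I(b) = \frac{4 \sqrt{6} \sqrt{\pi} e^{- \frac{b^{2}}{6}}}{3}.$$

Setting $b = \frac{5}{6}$:
$$I = \frac{4 \sqrt{6} \sqrt{\pi}}{3 e^{\frac{25}{216}}}.$$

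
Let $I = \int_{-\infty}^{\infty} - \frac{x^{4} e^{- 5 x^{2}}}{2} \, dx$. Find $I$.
$- \frac{3 \sqrt{5} \sqrt{\pi}}{1000}$

Begin with the known integral
$$J(a) = \int_{-\infty}^{\infty} - \frac{e^{- a x^{2}}}{2} \, dx = - \frac{\sqrt{\pi}}{2 \sqrt{a}}.$$

Differentiating under the integral sign brings down a factor of $(-x^2)$:
$$\frac{dJ}{da} = \int_{-\infty}^{\infty} \frac{x^{2} e^{- a x^{2}}}{2} \, dx = \frac{\sqrt{\pi}}{4 a^{\frac{3}{2}}}.$$

Repeating twice in total — each differentiation brings down another $(-x^2)$ — gives
$$\frac{d^{2}J}{da^{2}} = \int_{-\infty}^{\infty} - \frac{x^{4} e^{- a x^{2}}}{2} \, dx = - \frac{3 \sqrt{\pi}}{8 a^{\frac{5}{2}}},$$
and the integrand here is exactly the target integrand, so $I = - \frac{3 \sqrt{\pi}}{8 a^{\frac{5}{2}}}$.

Setting $a = 5$:
$$I = - \frac{3 \sqrt{5} \sqrt{\pi}}{1000}.$$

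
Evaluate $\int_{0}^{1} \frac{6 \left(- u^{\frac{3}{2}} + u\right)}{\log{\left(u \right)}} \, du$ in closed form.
$\log{\left(\frac{4096}{15625} \right)}$

Consider the one-parameter family: let $I(a) = \int_{0}^{1} \frac{6 \left(u - u^{a}\right)}{\log{\left(u \right)}} \, du$.

Since $\dfrac{\partial}{\partial a}\,u^{a} = u^{a} \ln u$, the $\ln u$ in the denominator cancels and
$$\frac{dI}{da} = \int_{0}^{1} -6 u^{a} \, du = -6 \left[\frac{u^{a+1}}{a+1}\right]_0^1 = - \frac{6}{a + 1}.$$

Integrating with respect to $a$ gives $I(a) = \log{\left(\frac{64}{\left(a + 1\right)^{6}} \right)} + C$.

At $a = 1$ the integrand is identically $0$, so $I(1) = 0$. The closed form gives $0$, hence $C = 0$.

Setting $a = \frac{3}{2}$:
$$I = \log{\left(\frac{4096}{15625} \right)}.$$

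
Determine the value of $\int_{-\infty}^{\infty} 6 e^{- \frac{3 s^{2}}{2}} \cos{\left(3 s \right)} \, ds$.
$\frac{2 \sqrt{6} \sqrt{\pi}}{e^{\frac{3}{2}}}$

Define $I(b) = \int_{-\infty}^{\infty} 6 e^{- \frac{3 s^{2}}{2}} \cos{\left(b s \right)} \, ds$.

Differentiating under the integral sign,
$$I'(b) = \int_{-\infty}^{\infty} - 6 s e^{- \frac{3 s^{2}}{2}} \sin{\left(b s \right)} \, ds.$$

Integrate $\int_{-\infty}^{\infty} s \sin(b s)\, e^{- \frac{3 s^{2}}{2}}\, ds$ by parts with $u = \sin(b s)$ and $dv = s\, e^{- \frac{3 s^{2}}{2}}\, ds$, giving $v = - \frac{e^{- \frac{3 s^{2}}{2}}}{3}$. The boundary term vanishes and
$$\int_{-\infty}^{\infty} s \sin(b s)\, e^{- \frac{3 s^{2}}{2}}\, ds = \frac{b}{3} \int_{-\infty}^{\infty} \cos(b s)\, e^{- \frac{3 s^{2}}{2}}\, ds,$$
so $I'(b) = - \frac{b}{3}\, I(b)$.

This is a separable first-order ODE; solving with the initial condition $I(0) = \int_{-\infty}^{\infty} 6 e^{- \frac{3 s^{2}}{2}}\,ds = 2 \sqrt{6} \sqrt{\pi}$ gives
$$I(b) = 2 \sqrt{6} \sqrt{\pi} e^{- \frac{b^{2}}{6}}.$$

Setting $b = 3$:
$$I = \frac{2 \sqrt{6} \sqrt{\pi}}{e^{\frac{3}{2}}}.$$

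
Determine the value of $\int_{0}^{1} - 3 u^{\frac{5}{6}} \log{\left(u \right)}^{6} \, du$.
$- \frac{604661760}{19487171}$

Consider the simpler parametrised integral
$$J(a) = \int_{0}^{1} - 3 u^{a} \, du = - \frac{3}{a + 1}.$$

Differentiating under the integral sign brings down a factor of $\ln u$:
$$\frac{dJ}{da} = \int_{0}^{1} - 3 u^{a} \log{\left(u \right)} \, du = \frac{3}{\left(a + 1\right)^{2}}.$$

Repeating $6$ times in total — each differentiation brings down another $\ln u$ — gives
$$\frac{d^{6}J}{da^{6}} = \int_{0}^{1} - 3 u^{a} \log{\left(u \right)}^{6} \, du = - \frac{2160}{\left(a + 1\right)^{7}},$$
and the integrand here is exactly the target integrand, so $I = - \frac{2160}{\left(a + 1\right)^{7}}$.

Setting $a = \frac{5}{6}$:
$$I = - \frac{604661760}{19487171}.$$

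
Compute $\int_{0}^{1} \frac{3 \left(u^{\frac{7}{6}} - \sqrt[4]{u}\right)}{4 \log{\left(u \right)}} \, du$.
$\frac{3 \log{\left(\frac{26}{15} \right)}}{4}$

Introduce a parameter $a$ in the exponent: let $I(a) = \int_{0}^{1} \frac{3 \left(- \sqrt[4]{u} + u^{a}\right)}{4 \log{\left(u \right)}} \, du$.

Since $\dfrac{\partial}{\partial a}\,u^{a} = u^{a} \ln u$, the $\ln u$ in the denominator cancels and
$$\frac{dI}{da} = \int_{0}^{1} \frac{3}{4} u^{a} \, du = \frac{3}{4} \left[\frac{u^{a+1}}{a+1}\right]_0^1 = \frac{3}{4 \left(a + 1\right)}.$$

Integrating with respect to $a$ gives $I(a) = \frac{3 \log{\left(\frac{4 a}{5} + \frac{4}{5} \right)}}{4} + C$.

At $a = \frac{1}{4}$ the integrand is identically $0$, so $I(\frac{1}{4}) = 0$. The closed form gives $0$, hence $C = 0$.

Setting $a = \frac{7}{6}$:
$$I = \frac{3 \log{\left(\frac{26}{15} \right)}}{4}.$$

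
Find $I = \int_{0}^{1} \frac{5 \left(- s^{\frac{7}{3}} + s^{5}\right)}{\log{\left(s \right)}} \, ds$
$\log{\left(\frac{59049}{3125} \right)}$

Introduce a parameter $a$ in the exponent: let $I(a) = \int_{0}^{1} \frac{5 \left(- s^{\frac{7}{3}} + s^{a}\right)}{\log{\left(s \right)}} \, ds$.

Since $\dfrac{\partial}{\partial a}\,s^{a} = s^{a} \ln s$, the $\ln s$ in the denominator cancels and
$$\frac{dI}{da} = \int_{0}^{1} 5 s^{a} \, ds = 5 \left[\frac{s^{a+1}}{a+1}\right]_0^1 = \frac{5}{a + 1}.$$

Integrating with respect to $a$ gives $I(a) = \log{\left(\frac{243 \left(a + 1\right)^{5}}{100000} \right)} + C$.

At $a = \frac{7}{3}$ the integrand is identically $0$, so $I(\frac{7}{3}) = 0$. The closed form gives $0$, hence $C = 0$.

Setting $a = 5$:
$$I = \log{\left(\frac{59049}{3125} \right)}.$$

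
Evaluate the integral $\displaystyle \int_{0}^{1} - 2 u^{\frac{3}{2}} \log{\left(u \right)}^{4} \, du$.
$- \frac{1536}{3125}$

Consider the simpler parametrised integral
$$J(a) = \int_{0}^{1} - 2 u^{a} \, du = - \frac{2}{a + 1}.$$

Differentiating under the integral sign brings down a factor of $\ln u$:
$$\frac{dJ}{da} = \int_{0}^{1} - 2 u^{a} \log{\left(u \right)} \, du = \frac{2}{\left(a + 1\right)^{2}}.$$

Repeating $4$ times in total — each differentiation brings down another $\ln u$ — gives
$$\frac{d^{4}J}{da^{4}} = \int_{0}^{1} - 2 u^{a} \log{\left(u \right)}^{4} \, du = - \frac{48}{\left(a + 1\right)^{5}},$$
and the integrand here is exactly the target integrand, so $I = - \frac{48}{\left(a + 1\right)^{5}}$.

Setting $a = \frac{3}{2}$:
$$I = - \frac{1536}{3125}.$$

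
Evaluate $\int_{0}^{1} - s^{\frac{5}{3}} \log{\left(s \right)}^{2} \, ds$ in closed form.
$- \frac{27}{256}$

Start from the elementary integral
$$J(a) = \int_{0}^{1} - s^{a} \, ds = - \frac{1}{a + 1}.$$

Differentiating under the integral sign brings down a factor of $\ln s$:
$$\frac{dJ}{da} = \int_{0}^{1} - s^{a} \log{\left(s \right)} \, ds = \frac{1}{\left(a + 1\right)^{2}}.$$

Repeating twice in total — each differentiation brings down another $\ln s$ — gives
$$\frac{d^{2}J}{da^{2}} = \int_{0}^{1} - s^{a} \log{\left(s \right)}^{2} \, ds = - \frac{2}{\left(a + 1\right)^{3}},$$
and the integrand here is exactly the target integrand, so $I = - \frac{2}{\left(a + 1\right)^{3}}$.

Setting $a = \frac{5}{3}$:
$$I = - \frac{27}{256}.$$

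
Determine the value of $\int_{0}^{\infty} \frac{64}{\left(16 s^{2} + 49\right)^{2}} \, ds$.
$\frac{4 \pi}{343}$

Begin with the known result
$$J(a) = \int_{0}^{\infty} \frac{1}{4 \left(a^{2} + s^{2}\right)} \, ds = \frac{\pi}{8 a}.$$

Differentiating under the integral sign with respect to $a$,
$$\frac{dJ}{da} = \int_{0}^{\infty} - \frac{a}{2 \left(a^{2} + s^{2}\right)^{2}} \, ds = - \frac{\pi}{8 a^{2}},$$
so $\int_{0}^{\infty} \frac{1}{4 \left(a^{2} + s^{2}\right)^{2}} \, ds = \frac{\pi}{16 a^{3}}$.

Setting $a = \frac{7}{4}$:
$$I = \frac{4 \pi}{343}.$$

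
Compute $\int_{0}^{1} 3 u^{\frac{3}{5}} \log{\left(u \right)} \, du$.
$- \frac{75}{64}$

Start from the elementary integral
$$J(a) = \int_{0}^{1} 3 u^{a} \, du = \frac{3}{a + 1}.$$

Differentiating under the integral sign brings down a factor of $\ln u$:
$$\frac{dJ}{da} = \int_{0}^{1} 3 u^{a} \log{\left(u \right)} \, du = - \frac{3}{\left(a + 1\right)^{2}}.$$

The integral on the left is $I$, so $I = - \frac{3}{\left(a + 1\right)^{2}}$.

Setting $a = \frac{3}{5}$:
$$I = - \frac{75}{64}.$$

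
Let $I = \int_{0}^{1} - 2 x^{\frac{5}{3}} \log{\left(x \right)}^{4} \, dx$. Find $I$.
$- \frac{729}{2048}$

Consider the simpler parametrised integral
$$J(a) = \int_{0}^{1} - 2 x^{a} \, dx = - \frac{2}{a + 1}.$$

Differentiating under the integral sign brings down a factor of $\ln x$:
$$\frac{dJ}{da} = \int_{0}^{1} - 2 x^{a} \log{\left(x \right)} \, dx = \frac{2}{\left(a + 1\right)^{2}}.$$

Repeating $4$ times in total — each differentiation brings down another $\ln x$ — gives
$$\frac{d^{4}J}{da^{4}} = \int_{0}^{1} - 2 x^{a} \log{\left(x \right)}^{4} \, dx = - \frac{48}{\left(a + 1\right)^{5}},$$
and the integrand here is exactly the target integrand, so $I = - \frac{48}{\left(a + 1\right)^{5}}$.

Setting $a = \frac{5}{3}$:
$$I = - \frac{729}{2048}.$$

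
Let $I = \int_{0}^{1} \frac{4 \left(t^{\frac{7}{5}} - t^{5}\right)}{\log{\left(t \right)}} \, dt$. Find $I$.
$- \log{\left(\frac{625}{16} \right)}$

Replace the exponent $5$ by a parameter $a$: let $I(a) = \int_{0}^{1} \frac{4 \left(t^{\frac{7}{5}} - t^{a}\right)}{\log{\left(t \right)}} \, dt$.

Since $\dfrac{\partial}{\partial a}\,t^{a} = t^{a} \ln t$, the $\ln t$ in the denominator cancels and
$$\frac{dI}{da} = \int_{0}^{1} -4 t^{a} \, dt = -4 \left[\frac{t^{a+1}}{a+1}\right]_0^1 = - \frac{4}{a + 1}.$$

Integrating with respect to $a$ gives $I(a) = - \log{\left(\frac{625 \left(a + 1\right)^{4}}{20736} \right)} + C$.

At $a = \frac{7}{5}$ the integrand is identically $0$, so $I(\frac{7}{5}) = 0$. The closed form gives $0$, hence $C = 0$.

Setting $a = 5$:
$$I = - \log{\left(\frac{625}{16} \right)}.$$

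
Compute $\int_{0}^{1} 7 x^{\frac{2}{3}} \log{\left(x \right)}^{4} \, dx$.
$\frac{40824}{3125}$

Begin with the known integral
$$J(a) = \int_{0}^{1} 7 x^{a} \, dx = \frac{7}{a + 1}.$$

Differentiating under the integral sign brings down a factor of $\ln x$:
$$\frac{dJ}{da} = \int_{0}^{1} 7 x^{a} \log{\left(x \right)} \, dx = - \frac{7}{\left(a + 1\right)^{2}}.$$

Repeating $4$ times in total — each differentiation brings down another $\ln x$ — gives
$$\frac{d^{4}J}{da^{4}} = \int_{0}^{1} 7 x^{a} \log{\left(x \right)}^{4} \, dx = \frac{168}{\left(a + 1\right)^{5}},$$
and the integrand here is exactly the target integrand, so $I = \frac{168}{\left(a + 1\right)^{5}}$.

Setting $a = \frac{2}{3}$:
$$I = \frac{40824}{3125}.$$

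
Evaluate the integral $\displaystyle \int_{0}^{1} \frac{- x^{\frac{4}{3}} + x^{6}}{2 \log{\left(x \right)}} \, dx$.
$\frac{\log{\left(3 \right)}}{2}$

Introduce a parameter $a$ in the exponent: let $I(a) = \int_{0}^{1} \frac{- x^{\frac{4}{3}} + x^{a}}{2 \log{\left(x \right)}} \, dx$.

Since $\dfrac{\partial}{\partial a}\,x^{a} = x^{a} \ln x$, the $\ln x$ in the denominator cancels and
$$\frac{dI}{da} = \int_{0}^{1} \frac{1}{2} x^{a} \, dx = \frac{1}{2} \left[\frac{x^{a+1}}{a+1}\right]_0^1 = \frac{1}{2 \left(a + 1\right)}.$$

Integrating with respect to $a$ gives $I(a) = \log{\left(\frac{\sqrt{21} \sqrt{a + 1}}{7} \right)} + C$.

At $a = \frac{4}{3}$ the integrand is identically $0$, so $I(\frac{4}{3}) = 0$. The closed form gives $0$, hence $C = 0$.

Setting $a = 6$:
$$I = \frac{\log{\left(3 \right)}}{2}.$$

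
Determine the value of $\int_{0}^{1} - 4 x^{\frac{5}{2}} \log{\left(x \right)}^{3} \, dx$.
$\frac{384}{2401}$

Begin with the known integral
$$J(a) = \int_{0}^{1} - 4 x^{a} \, dx = - \frac{4}{a + 1}.$$

Differentiating under the integral sign brings down a factor of $\ln x$:
$$\frac{dJ}{da} = \int_{0}^{1} - 4 x^{a} \log{\left(x \right)} \, dx = \frac{4}{\left(a + 1\right)^{2}}.$$

Repeating $3$ times in total — each differentiation brings down another $\ln x$ — gives
$$\frac{d^{3}J}{da^{3}} = \int_{0}^{1} - 4 x^{a} \log{\left(x \right)}^{3} \, dx = \frac{24}{\left(a + 1\right)^{4}},$$
and the integrand here is exactly the target integrand, so $I = \frac{24}{\left(a + 1\right)^{4}}$.

Setting $a = \frac{5}{2}$:
$$I = \frac{384}{2401}.$$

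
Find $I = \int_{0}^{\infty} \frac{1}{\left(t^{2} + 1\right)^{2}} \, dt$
$\frac{\pi}{4}$

Begin with the known result
$$J(a) = \int_{0}^{\infty} \frac{1}{a^{2} + t^{2}} \, dt = \frac{\pi}{2 a}.$$

Differentiating under the integral sign with respect to $a$,
$$\frac{dJ}{da} = \int_{0}^{\infty} - \frac{2 a}{\left(a^{2} + t^{2}\right)^{2}} \, dt = - \frac{\pi}{2 a^{2}},$$
so $\int_{0}^{\infty} \frac{1}{\left(a^{2} + t^{2}\right)^{2}} \, dt = \frac{\pi}{4 a^{3}}$.

Setting $a = 1$:
$$I = \frac{\pi}{4}.$$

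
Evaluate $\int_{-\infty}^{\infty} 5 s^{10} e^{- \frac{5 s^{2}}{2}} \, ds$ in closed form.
$\frac{189 \sqrt{10} \sqrt{\pi}}{625}$

Consider the simpler parametrised integral
$$J(a) = \int_{-\infty}^{\infty} 5 e^{- a s^{2}} \, ds = \frac{5 \sqrt{\pi}}{\sqrt{a}}.$$

Differentiating under the integral sign brings down a factor of $(-s^2)$:
$$\frac{dJ}{da} = \int_{-\infty}^{\infty} - 5 s^{2} e^{- a s^{2}} \, ds = - \frac{5 \sqrt{\pi}}{2 a^{\frac{3}{2}}}.$$

Repeating $5$ times in total — each differentiation brings down another $(-s^2)$ — gives
$$\frac{d^{5}J}{da^{5}} = \int_{-\infty}^{\infty} - 5 s^{10} e^{- a s^{2}} \, ds = - \frac{4725 \sqrt{\pi}}{32 a^{\frac{11}{2}}},$$
and the integrand here is $(-1)^{5}$ times the target integrand, so $I = (-1)^{5}\,\frac{d^{5}J}{da^{5}} = \frac{4725 \sqrt{\pi}}{32 a^{\frac{11}{2}}}$.

Setting $a = \frac{5}{2}$:
$$I = \frac{189 \sqrt{10} \sqrt{\pi}}{625}.$$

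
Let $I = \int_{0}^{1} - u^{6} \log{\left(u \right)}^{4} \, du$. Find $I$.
$- \frac{24}{16807}$

Begin with the known integral
$$J(a) = \int_{0}^{1} - u^{a} \, du = - \frac{1}{a + 1}.$$

Differentiating under the integral sign brings down a factor of $\ln u$:
$$\frac{dJ}{da} = \int_{0}^{1} - u^{a} \log{\left(u \right)} \, du = \frac{1}{\left(a + 1\right)^{2}}.$$

Repeating $4$ times in total — each differentiation brings down another $\ln u$ — gives
$$\frac{d^{4}J}{da^{4}} = \int_{0}^{1} - u^{a} \log{\left(u \right)}^{4} \, du = - \frac{24}{\left(a + 1\right)^{5}},$$
and the integrand here is exactly the target integrand, so $I = - \frac{24}{\left(a + 1\right)^{5}}$.

Setting $a = 6$:
$$I = - \frac{24}{16807}.$$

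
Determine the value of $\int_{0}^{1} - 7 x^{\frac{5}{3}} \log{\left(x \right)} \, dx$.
$\frac{63}{64}$

Consider the simpler parametrised integral
$$J(a) = \int_{0}^{1} - 7 x^{a} \, dx = - \frac{7}{a + 1}.$$

Differentiating under the integral sign brings down a factor of $\ln x$:
$$\frac{dJ}{da} = \int_{0}^{1} - 7 x^{a} \log{\left(x \right)} \, dx = \frac{7}{\left(a + 1\right)^{2}}.$$

The integral on the left is $I$, so $I = \frac{7}{\left(a + 1\right)^{2}}$.

Setting $a = \frac{5}{3}$:
$$I = \frac{63}{64}.$$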